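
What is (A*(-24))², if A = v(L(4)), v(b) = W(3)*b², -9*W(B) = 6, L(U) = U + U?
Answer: 1048576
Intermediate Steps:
L(U) = 2*U
W(B) = -⅔ (W(B) = -⅑*6 = -⅔)
v(b) = -2*b²/3
A = -128/3 (A = -2*(2*4)²/3 = -⅔*8² = -⅔*64 = -128/3 ≈ -42.667)
(A*(-24))² = (-128/3*(-24))² = 1024² = 1048576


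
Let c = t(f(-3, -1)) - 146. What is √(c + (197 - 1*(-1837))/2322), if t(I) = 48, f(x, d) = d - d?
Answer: I*√1616241/129 ≈ 9.8551*I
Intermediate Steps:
f(x, d) = 0
c = -98 (c = 48 - 146 = -98)
√(c + (197 - 1*(-1837))/2322) = √(-98 + (197 - 1*(-1837))/2322) = √(-98 + (197 + 1837)*(1/2322)) = √(-98 + 2034*(1/2322)) = √(-98 + 113/129) = √(-12529/129) = I*√1616241/129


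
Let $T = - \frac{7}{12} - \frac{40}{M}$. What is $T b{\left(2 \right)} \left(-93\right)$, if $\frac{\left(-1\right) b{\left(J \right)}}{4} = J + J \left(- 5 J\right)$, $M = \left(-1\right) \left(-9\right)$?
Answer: $33666$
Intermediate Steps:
$M = 9$
$T = - \frac{181}{36}$ ($T = - \frac{7}{12} - \frac{40}{9} = - \frac{181}{36} \approx -5.0278$)
$b{\left(J \right)} = - 4 J + 20 J^{2}$ ($b{\left(J \right)} = - 4 \left(J + J \left(- 5 J\right)\right) = - 4 \left(J - 5 J^{2}\right) = - 4 J + 20 J^{2}$)
$T b{\left(2 \right)} \left(-93\right) = - \frac{181 \cdot 4 \cdot 2 \left(-1 + 5 \cdot 2\right)}{36} \left(-93\right) = - \frac{181 \cdot 4 \cdot 2 \left(-1 + 10\right)}{36} \left(-93\right) = - \frac{181 \cdot 4 \cdot 2 \cdot 9}{36} \left(-93\right) = \left(- \frac{181}{36}\right) 72 \left(-93\right) = \left(-362\right) \left(-93\right) = 33666$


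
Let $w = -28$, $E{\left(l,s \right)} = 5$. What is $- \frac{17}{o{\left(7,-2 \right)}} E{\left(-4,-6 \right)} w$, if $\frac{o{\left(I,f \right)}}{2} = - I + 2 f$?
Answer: $- \frac{1190}{11} \approx -108.18$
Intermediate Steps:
$o{\left(I,f \right)} = - 2 I + 4 f$ ($o{\left(I,f \right)} = 2 \left(- I + 2 f\right) = - 2 I + 4 f$)
$- \frac{17}{o{\left(7,-2 \right)}} E{\left(-4,-6 \right)} w = - \frac{17}{\left(-2\right) 7 + 4 \left(-2\right)} 5 \left(-28\right) = - \frac{17}{-14 - 8} \cdot 5 \left(-28\right) = - \frac{17}{-22} \cdot 5 \left(-28\right) = \left(-17\right) \left(- \frac{1}{22}\right) 5 \left(-28\right) = \frac{17}{22} \cdot 5 \left(-28\right) = \frac{85}{22} \left(-28\right) = - \frac{1190}{11}$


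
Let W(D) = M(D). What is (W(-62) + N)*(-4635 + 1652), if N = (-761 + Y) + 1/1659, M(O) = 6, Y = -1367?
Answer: 10501344251/1659 ≈ 6.3299e+6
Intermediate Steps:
W(D) = 6
N = -3530351/1659 (N = (-761 - 1367) + 1/1659 = -2128 + 1/1659 = -3530351/1659 ≈ -2128.0)
(W(-62) + N)*(-4635 + 1652) = (6 - 3530351/1659)*(-4635 + 1652) = -3520397/1659*(-2983) = 10501344251/1659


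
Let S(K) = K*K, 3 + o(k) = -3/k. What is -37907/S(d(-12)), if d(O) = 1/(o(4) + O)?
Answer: -150452883/16 ≈ -9.4033e+6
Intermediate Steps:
o(k) = -3 - 3/k
d(O) = 1/(-15/4 + O) (d(O) = 1/((-3 - 3/4) + O) = 1/(-15/4 + O))
S(K) = K**2
-37907/S(d(-12)) = -37907*(-15 + 4*(-12))**2/16 = -37907*(-15 - 48)**2/16 = -37907/((4/(-63))**2) = -37907/((4*(-1/63))**2) = -37907/((-4/63)**2) = -37907/16/3969 = -37907*3969/16 = -150452883/16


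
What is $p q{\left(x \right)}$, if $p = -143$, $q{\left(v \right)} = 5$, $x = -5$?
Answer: $-715$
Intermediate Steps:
$p q{\left(x \right)} = \left(-143\right) 5 = -715$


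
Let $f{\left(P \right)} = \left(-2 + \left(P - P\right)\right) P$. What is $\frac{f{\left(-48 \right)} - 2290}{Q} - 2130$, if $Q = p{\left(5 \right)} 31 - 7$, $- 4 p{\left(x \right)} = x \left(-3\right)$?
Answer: $- \frac{939586}{437} \approx -2150.1$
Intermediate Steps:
$p{\left(x \right)} = \frac{3 x}{4}$ ($p{\left(x \right)} = - \frac{x \left(-3\right)}{4} = - \frac{\left(-3\right) x}{4} = \frac{3 x}{4}$)
$f{\left(P \right)} = - 2 P$ ($f{\left(P \right)} = \left(-2 + 0\right) P = - 2 P$)
$Q = \frac{437}{4}$ ($Q = \frac{3}{4} \cdot 5 \cdot 31 - 7 = \frac{15}{4} \cdot 31 - 7 = \frac{465}{4} - 7 = \frac{437}{4} \approx 109.25$)
$\frac{f{\left(-48 \right)} - 2290}{Q} - 2130 = \frac{\left(-2\right) \left(-48\right) - 2290}{\frac{437}{4}} - 2130 = \left(96 - 2290\right) \frac{4}{437} - 2130 = \left(-2194\right) \frac{4}{437} - 2130 = - \frac{8776}{437} - 2130 = - \frac{939586}{437}$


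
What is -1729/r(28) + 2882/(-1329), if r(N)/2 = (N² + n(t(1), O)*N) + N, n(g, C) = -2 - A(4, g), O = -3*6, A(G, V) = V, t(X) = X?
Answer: -71363/21264 ≈ -3.3560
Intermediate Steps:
O = -18
n(g, C) = -2 - g
r(N) = -4*N + 2*N² (r(N) = 2*((N² + (-2 - 1*1)*N) + N) = 2*((N² + (-2 - 1)*N) + N) = 2*((N² - 3*N) + N) = 2*(N² - 2*N) = -4*N + 2*N²)
-1729/r(28) + 2882/(-1329) = -1729*1/(56*(-2 + 28)) + 2882/(-1329) = -1729/(2*28*26) + 2882*(-1/1329) = -1729/1456 - 2882/1329 = -1729*1/1456 - 2882/1329 = -19/16 - 2882/1329 = -71363/21264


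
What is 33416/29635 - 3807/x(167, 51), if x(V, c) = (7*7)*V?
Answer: 160622683/242503205 ≈ 0.66235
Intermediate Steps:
x(V, c) = 49*V
33416/29635 - 3807/x(167, 51) = 33416/29635 - 3807/(49*167) = 33416*(1/29635) - 3807/8183 = 33416/29635 - 3807*1/8183 = 33416/29635 - 3807/8183 = 160622683/242503205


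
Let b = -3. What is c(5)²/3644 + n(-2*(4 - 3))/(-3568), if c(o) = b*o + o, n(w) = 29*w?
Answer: 71019/1625224 ≈ 0.043698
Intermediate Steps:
c(o) = -2*o (c(o) = -3*o + o = -2*o)
c(5)²/3644 + n(-2*(4 - 3))/(-3568) = (-2*5)²/3644 + (29*(-2*(4 - 3)))/(-3568) = (-10)²*(1/3644) + (29*(-2*1))*(-1/3568) = 100*(1/3644) + (29*(-2))*(-1/3568) = 25/911 - 58*(-1/3568) = 25/911 + 29/1784 = 71019/1625224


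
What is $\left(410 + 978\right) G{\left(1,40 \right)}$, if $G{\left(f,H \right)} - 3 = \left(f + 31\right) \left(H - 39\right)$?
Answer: $48580$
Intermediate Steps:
$G{\left(f,H \right)} = 3 + \left(-39 + H\right) \left(31 + f\right)$ ($G{\left(f,H \right)} = 3 + \left(f + 31\right) \left(H - 39\right) = 3 + \left(31 + f\right) \left(-39 + H\right) = 3 + \left(-39 + H\right) \left(31 + f\right)$)
$\left(410 + 978\right) G{\left(1,40 \right)} = \left(410 + 978\right) \left(-1206 - 39 + 31 \cdot 40 + 40 \cdot 1\right) = 1388 \left(-1206 - 39 + 1240 + 40\right) = 1388 \cdot 35 = 48580$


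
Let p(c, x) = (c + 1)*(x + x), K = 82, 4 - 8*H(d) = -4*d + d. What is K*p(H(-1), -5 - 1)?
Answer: -1107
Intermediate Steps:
H(d) = 1/2 + 3*d/8 (H(d) = 1/2 - (-4*d + d)/8 = 1/2 - (-3)*d/8 = 1/2 + 3*d/8)
p(c, x) = 2*x*(1 + c) (p(c, x) = (1 + c)*(2*x) = 2*x*(1 + c))
K*p(H(-1), -5 - 1) = 82*(2*(-5 - 1)*(1 + (1/2 + (3/8)*(-1)))) = 82*(2*(-6)*(1 + (1/2 - 3/8))) = 82*(2*(-6)*(1 + 1/8)) = 82*(2*(-6)*(9/8)) = 82*(-27/2) = -1107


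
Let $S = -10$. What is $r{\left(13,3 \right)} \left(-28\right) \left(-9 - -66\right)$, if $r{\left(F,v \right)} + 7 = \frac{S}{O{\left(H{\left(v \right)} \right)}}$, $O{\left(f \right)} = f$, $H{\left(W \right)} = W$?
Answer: $16492$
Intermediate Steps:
$r{\left(F,v \right)} = -7 - \frac{10}{v}$
$r{\left(13,3 \right)} \left(-28\right) \left(-9 - -66\right) = \left(-7 - \frac{10}{3}\right) \left(-28\right) \left(-9 - -66\right) = \left(-7 - \frac{10}{3}\right) \left(-28\right) \left(-9 + 66\right) = \left(-7 - \frac{10}{3}\right) \left(-28\right) 57 = \left(- \frac{31}{3}\right) \left(-28\right) 57 = \frac{868}{3} \cdot 57 = 16492$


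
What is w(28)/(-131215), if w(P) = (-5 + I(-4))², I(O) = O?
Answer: -81/131215 ≈ -0.00061731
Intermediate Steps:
w(P) = 81 (w(P) = (-5 - 4)² = (-9)² = 81)
w(28)/(-131215) = 81/(-131215) = 81*(-1/131215) = -81/131215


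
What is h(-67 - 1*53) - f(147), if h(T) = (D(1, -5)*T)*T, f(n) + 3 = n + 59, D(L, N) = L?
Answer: 14197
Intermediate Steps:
f(n) = 56 + n (f(n) = -3 + (n + 59) = -3 + (59 + n) = 56 + n)
h(T) = T² (h(T) = (1*T)*T = T*T = T²)
h(-67 - 1*53) - f(147) = (-67 - 1*53)² - (56 + 147) = (-67 - 53)² - 1*203 = (-120)² - 203 = 14400 - 203 = 14197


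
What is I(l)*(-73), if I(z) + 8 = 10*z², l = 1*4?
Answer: -11096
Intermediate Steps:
l = 4
I(z) = -8 + 10*z²
I(l)*(-73) = (-8 + 10*4²)*(-73) = (-8 + 10*16)*(-73) = (-8 + 160)*(-73) = 152*(-73) = -11096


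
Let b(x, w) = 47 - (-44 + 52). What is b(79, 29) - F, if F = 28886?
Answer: -28847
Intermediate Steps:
b(x, w) = 39 (b(x, w) = 47 - 1*8 = 47 - 8 = 39)
b(79, 29) - F = 39 - 1*28886 = 39 - 28886 = -28847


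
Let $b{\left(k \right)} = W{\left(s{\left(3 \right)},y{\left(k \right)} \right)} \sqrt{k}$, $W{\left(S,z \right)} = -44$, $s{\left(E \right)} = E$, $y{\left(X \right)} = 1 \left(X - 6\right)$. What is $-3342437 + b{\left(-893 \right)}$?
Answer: $-3342437 - 44 i \sqrt{893} \approx -3.3424 \cdot 10^{6} - 1314.9 i$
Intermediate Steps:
$y{\left(X \right)} = -6 + X$ ($y{\left(X \right)} = 1 \left(-6 + X\right) = -6 + X$)
$b{\left(k \right)} = - 44 \sqrt{k}$
$-3342437 + b{\left(-893 \right)} = -3342437 - 44 \sqrt{-893} = -3342437 - 44 i \sqrt{893}$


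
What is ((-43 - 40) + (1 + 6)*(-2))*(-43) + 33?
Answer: 4204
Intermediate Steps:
((-43 - 40) + (1 + 6)*(-2))*(-43) + 33 = (-83 + 7*(-2))*(-43) + 33 = (-83 - 14)*(-43) + 33 = -97*(-43) + 33 = 4171 + 33 = 4204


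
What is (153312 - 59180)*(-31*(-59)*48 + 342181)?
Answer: 40474218436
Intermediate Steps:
(153312 - 59180)*(-31*(-59)*48 + 342181) = 94132*(1829*48 + 342181) = 94132*(87792 + 342181) = 94132*429973 = 40474218436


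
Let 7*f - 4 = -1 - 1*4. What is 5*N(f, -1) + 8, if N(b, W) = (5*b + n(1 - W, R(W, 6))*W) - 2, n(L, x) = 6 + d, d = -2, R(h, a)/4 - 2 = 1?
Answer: -179/7 ≈ -25.571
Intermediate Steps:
f = -⅐ (f = 4/7 + (-1 - 1*4)/7 = 4/7 + (-1 - 4)/7 = 4/7 + (⅐)*(-5) = 4/7 - 5/7 = -⅐ ≈ -0.14286)
R(h, a) = 12 (R(h, a) = 8 + 4*1 = 8 + 4 = 12)
n(L, x) = 4 (n(L, x) = 6 - 2 = 4)
N(b, W) = -2 + 4*W + 5*b (N(b, W) = (5*b + 4*W) - 2 = (4*W + 5*b) - 2 = -2 + 4*W + 5*b)
5*N(f, -1) + 8 = 5*(-2 + 4*(-1) + 5*(-⅐)) + 8 = 5*(-2 - 4 - 5/7) + 8 = 5*(-47/7) + 8 = -235/7 + 8 = -179/7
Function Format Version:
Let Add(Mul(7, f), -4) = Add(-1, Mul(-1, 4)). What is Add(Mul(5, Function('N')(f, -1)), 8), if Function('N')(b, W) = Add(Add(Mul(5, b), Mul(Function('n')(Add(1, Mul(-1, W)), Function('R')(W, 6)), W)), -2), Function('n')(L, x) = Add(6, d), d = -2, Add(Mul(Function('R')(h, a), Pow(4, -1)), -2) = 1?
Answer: Rational(-179, 7) ≈ -25.571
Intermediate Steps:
f = Rational(-1, 7) (f = Add(Rational(4, 7), Mul(Rational(1, 7), Add(-1, Mul(-1, 4)))) = Add(Rational(4, 7), Mul(Rational(1, 7), Add(-1, -4))) = Add(Rational(4, 7), Mul(Rational(1, 7), -5)) = Add(Rational(4, 7), Rational(-5, 7)) = Rational(-1, 7) ≈ -0.14286)
Function('R')(h, a) = 12 (Function('R')(h, a) = Add(8, Mul(4, 1)) = Add(8, 4) = 12)
Function('n')(L, x) = 4 (Function('n')(L, x) = Add(6, -2) = 4)
Function('N')(b, W) = Add(-2, Mul(4, W), Mul(5, b)) (Function('N')(b, W) = Add(Add(Mul(5, b), Mul(4, W)), -2) = Add(Add(Mul(4, W), Mul(5, b)), -2) = Add(-2, Mul(4, W), Mul(5, b)))
Add(Mul(5, Function('N')(f, -1)), 8) = Add(Mul(5, Add(-2, Mul(4, -1), Mul(5, Rational(-1, 7)))), 8) = Add(Mul(5, Add(-2, -4, Rational(-5, 7))), 8) = Add(Mul(5, Rational(-47, 7)), 8) = Add(Rational(-235, 7), 8) = Rational(-179, 7)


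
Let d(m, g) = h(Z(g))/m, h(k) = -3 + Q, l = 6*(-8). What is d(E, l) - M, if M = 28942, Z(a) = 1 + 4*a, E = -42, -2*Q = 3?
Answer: -810373/28 ≈ -28942.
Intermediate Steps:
Q = -3/2 (Q = -½*3 = -3/2 ≈ -1.5000)
l = -48
h(k) = -9/2 (h(k) = -3 - 3/2 = -9/2)
d(m, g) = -9/(2*m)
d(E, l) - M = -9/2/(-42) - 1*28942 = -9/2*(-1/42) - 28942 = 3/28 - 28942 = -810373/28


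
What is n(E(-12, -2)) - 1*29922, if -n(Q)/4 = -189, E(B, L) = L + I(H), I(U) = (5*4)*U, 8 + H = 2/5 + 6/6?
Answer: -29166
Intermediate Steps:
H = -33/5 (H = -8 + (2/5 + 6/6) = -8 + (2*(⅕) + 6*(⅙)) = -8 + (⅖ + 1) = -8 + 7/5 = -33/5 ≈ -6.6000)
I(U) = 20*U
E(B, L) = -132 + L (E(B, L) = L + 20*(-33/5) = L - 132 = -132 + L)
n(Q) = 756 (n(Q) = -4*(-189) = 756)
n(E(-12, -2)) - 1*29922 = 756 - 1*29922 = 756 - 29922 = -29166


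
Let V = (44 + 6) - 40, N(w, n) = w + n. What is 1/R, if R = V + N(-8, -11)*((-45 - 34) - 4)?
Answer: 1/1587 ≈ 0.00063012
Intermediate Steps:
N(w, n) = n + w
V = 10 (V = 50 - 40 = 10)
R = 1587 (R = 10 + (-11 - 8)*((-45 - 34) - 4) = 10 - 19*(-79 - 4) = 10 - 19*(-83) = 10 + 1577 = 1587)
1/R = 1/1587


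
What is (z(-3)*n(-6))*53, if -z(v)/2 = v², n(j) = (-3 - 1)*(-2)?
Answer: -7632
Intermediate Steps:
n(j) = 8 (n(j) = -4*(-2) = 8)
z(v) = -2*v²
(z(-3)*n(-6))*53 = (-2*(-3)²*8)*53 = (-2*9*8)*53 = -18*8*53 = -144*53 = -7632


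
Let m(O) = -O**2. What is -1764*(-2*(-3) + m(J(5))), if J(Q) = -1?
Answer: -8820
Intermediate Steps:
-1764*(-2*(-3) + m(J(5))) = -1764*(-2*(-3) - 1*(-1)**2) = -1764*(6 - 1*1) = -1764*(6 - 1) = -1764*5 = -8820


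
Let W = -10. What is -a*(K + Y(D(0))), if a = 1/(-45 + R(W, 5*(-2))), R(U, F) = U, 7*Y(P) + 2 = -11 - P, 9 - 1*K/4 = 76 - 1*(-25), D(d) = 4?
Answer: -2593/385 ≈ -6.7351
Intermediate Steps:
K = -368 (K = 36 - 4*(76 - 1*(-25)) = 36 - 4*(76 + 25) = 36 - 4*101 = 36 - 404 = -368)
Y(P) = -13/7 - P/7 (Y(P) = -2/7 + (-11 - P)/7 = -2/7 + (-11/7 - P/7) = -13/7 - P/7)
a = -1/55 (a = 1/(-45 - 10) = 1/(-55) = -1/55 ≈ -0.018182)
-a*(K + Y(D(0))) = -(-1)*(-368 + (-13/7 - 1/7*4))/55 = -(-1)*(-368 + (-13/7 - 4/7))/55 = -(-1)*(-368 - 17/7)/55 = -(-1)*(-2593)/(55*7) = -1*2593/385 = -2593/385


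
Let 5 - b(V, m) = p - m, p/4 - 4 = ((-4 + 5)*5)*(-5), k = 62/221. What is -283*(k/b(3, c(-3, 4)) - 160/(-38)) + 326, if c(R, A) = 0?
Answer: -323809748/373711 ≈ -866.47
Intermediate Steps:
k = 62/221 (k = 62*(1/221) = 62/221 ≈ 0.28054)
p = -84 (p = 16 + 4*(((-4 + 5)*5)*(-5)) = 16 + 4*((1*5)*(-5)) = 16 + 4*(5*(-5)) = 16 + 4*(-25) = 16 - 100 = -84)
b(V, m) = 89 + m (b(V, m) = 5 - (-84 - m) = 5 + (84 + m) = 89 + m)
-283*(k/b(3, c(-3, 4)) - 160/(-38)) + 326 = -283*(62/(221*(89 + 0)) - 160/(-38)) + 326 = -283*((62/221)/89 - 160*(-1/38)) + 326 = -283*((62/221)*(1/89) + 80/19) + 326 = -283*(62/19669 + 80/19) + 326 = -283*1574698/373711 + 326 = -445639534/373711 + 326 = -323809748/373711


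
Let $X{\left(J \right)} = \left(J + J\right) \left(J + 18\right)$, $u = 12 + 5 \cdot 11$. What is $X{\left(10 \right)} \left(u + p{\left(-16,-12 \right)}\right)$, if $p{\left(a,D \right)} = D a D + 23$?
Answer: $-1239840$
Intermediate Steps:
$u = 67$ ($u = 12 + 55 = 67$)
$p{\left(a,D \right)} = 23 + a D^{2}$ ($p{\left(a,D \right)} = a D^{2} + 23 = 23 + a D^{2}$)
$X{\left(J \right)} = 2 J \left(18 + J\right)$
$X{\left(10 \right)} \left(u + p{\left(-16,-12 \right)}\right) = 2 \cdot 10 \left(18 + 10\right) \left(67 + \left(23 - 16 \left(-12\right)^{2}\right)\right) = 2 \cdot 10 \cdot 28 \left(67 + \left(23 - 2304\right)\right) = 560 \left(67 + \left(23 - 2304\right)\right) = 560 \left(67 - 2281\right) = 560 \left(-2214\right) = -1239840$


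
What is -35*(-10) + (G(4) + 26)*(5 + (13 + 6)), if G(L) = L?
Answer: 1070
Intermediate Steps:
-35*(-10) + (G(4) + 26)*(5 + (13 + 6)) = -35*(-10) + (4 + 26)*(5 + (13 + 6)) = 350 + 30*(5 + 19) = 350 + 30*24 = 350 + 720 = 1070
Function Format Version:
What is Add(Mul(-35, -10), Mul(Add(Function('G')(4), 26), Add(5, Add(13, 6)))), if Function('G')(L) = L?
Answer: 1070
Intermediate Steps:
Add(Mul(-35, -10), Mul(Add(Function('G')(4), 26), Add(5, Add(13, 6)))) = Add(Mul(-35, -10), Mul(Add(4, 26), Add(5, Add(13, 6)))) = Add(350, Mul(30, Add(5, 19))) = Add(350, Mul(30, 24)) = Add(350, 720) = 1070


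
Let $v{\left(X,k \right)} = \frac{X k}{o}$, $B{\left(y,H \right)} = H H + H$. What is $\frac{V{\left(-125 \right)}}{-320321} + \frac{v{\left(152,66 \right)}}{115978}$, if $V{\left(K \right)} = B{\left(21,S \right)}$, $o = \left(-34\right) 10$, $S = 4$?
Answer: $- \frac{500263834}{1578883029865} \approx -0.00031685$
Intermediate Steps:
$o = -340$
$B{\left(y,H \right)} = H + H^{2}$ ($B{\left(y,H \right)} = H^{2} + H = H + H^{2}$)
$V{\left(K \right)} = 20$ ($V{\left(K \right)} = 4 \left(1 + 4\right) = 4 \cdot 5 = 20$)
$v{\left(X,k \right)} = - \frac{X k}{340}$ ($v{\left(X,k \right)} = \frac{X k}{-340} = X k \left(- \frac{1}{340}\right) = - \frac{X k}{340}$)
$\frac{V{\left(-125 \right)}}{-320321} + \frac{v{\left(152,66 \right)}}{115978} = \frac{20}{-320321} + \frac{\left(- \frac{1}{340}\right) 152 \cdot 66}{115978} = 20 \left(- \frac{1}{320321}\right) - \frac{1254}{4929065} = - \frac{20}{320321} - \frac{1254}{4929065} = - \frac{500263834}{1578883029865}$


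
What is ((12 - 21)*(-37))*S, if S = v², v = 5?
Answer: 8325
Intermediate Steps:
S = 25 (S = 5² = 25)
((12 - 21)*(-37))*S = ((12 - 21)*(-37))*25 = -9*(-37)*25 = 333*25 = 8325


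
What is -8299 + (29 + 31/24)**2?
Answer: -4251695/576 ≈ -7381.4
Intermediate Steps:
-8299 + (29 + 31/24)**2 = -8299 + (727/24)**2 = -8299 + 528529/576 = -4251695/576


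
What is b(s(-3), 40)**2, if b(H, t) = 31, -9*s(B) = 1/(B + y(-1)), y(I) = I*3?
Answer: 961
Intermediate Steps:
y(I) = 3*I
s(B) = -1/(9*(-3 + B)) (s(B) = -1/(9*(B + 3*(-1))) = -1/(9*(B - 3)) = -1/(9*(-3 + B)))
b(s(-3), 40)**2 = 31**2 = 961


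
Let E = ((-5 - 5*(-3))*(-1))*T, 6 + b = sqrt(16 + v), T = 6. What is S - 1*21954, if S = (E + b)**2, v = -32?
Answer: -17614 - 528*I ≈ -17614.0 - 528.0*I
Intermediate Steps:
b = -6 + 4*I (b = -6 + sqrt(16 - 32) = -6 + sqrt(-16) = -6 + 4*I ≈ -6.0 + 4.0*I)
E = -60 (E = ((-5 - 5*(-3))*(-1))*6 = ((-5 + 15)*(-1))*6 = (10*(-1))*6 = -10*6 = -60)
S = (-66 + 4*I)**2 (S = (-60 + (-6 + 4*I))**2 = (-66 + 4*I)**2 ≈ 4340.0 - 528.0*I)
S - 1*21954 = (4340 - 528*I) - 1*21954 = (4340 - 528*I) - 21954 = -17614 - 528*I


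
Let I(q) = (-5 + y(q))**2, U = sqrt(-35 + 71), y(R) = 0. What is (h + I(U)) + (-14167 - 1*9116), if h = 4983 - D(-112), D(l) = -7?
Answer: -18268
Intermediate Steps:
U = 6 (U = sqrt(36) = 6)
h = 4990 (h = 4983 - 1*(-7) = 4983 + 7 = 4990)
I(q) = 25 (I(q) = (-5 + 0)**2 = (-5)**2 = 25)
(h + I(U)) + (-14167 - 1*9116) = (4990 + 25) + (-14167 - 1*9116) = 5015 + (-14167 - 9116) = 5015 - 23283 = -18268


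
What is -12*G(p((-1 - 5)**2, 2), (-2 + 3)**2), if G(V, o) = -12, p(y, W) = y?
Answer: 144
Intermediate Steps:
-12*G(p((-1 - 5)**2, 2), (-2 + 3)**2) = -12*(-12) = 144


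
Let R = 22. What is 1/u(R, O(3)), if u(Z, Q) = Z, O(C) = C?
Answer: 1/22 ≈ 0.045455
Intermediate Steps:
1/u(R, O(3)) = 1/22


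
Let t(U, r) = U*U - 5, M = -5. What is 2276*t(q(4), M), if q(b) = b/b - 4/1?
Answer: 9104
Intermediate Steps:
q(b) = -3 (q(b) = 1 - 4*1 = 1 - 4 = -3)
t(U, r) = -5 + U² (t(U, r) = U² - 5 = -5 + U²)
2276*t(q(4), M) = 2276*(-5 + (-3)²) = 2276*(-5 + 9) = 2276*4 = 9104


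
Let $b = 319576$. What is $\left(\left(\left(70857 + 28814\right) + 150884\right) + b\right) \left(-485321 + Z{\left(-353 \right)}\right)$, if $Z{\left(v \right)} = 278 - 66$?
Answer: $-276575679279$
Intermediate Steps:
$Z{\left(v \right)} = 212$
$\left(\left(\left(70857 + 28814\right) + 150884\right) + b\right) \left(-485321 + Z{\left(-353 \right)}\right) = \left(\left(\left(70857 + 28814\right) + 150884\right) + 319576\right) \left(-485321 + 212\right) = \left(\left(99671 + 150884\right) + 319576\right) \left(-485109\right) = \left(250555 + 319576\right) \left(-485109\right) = 570131 \left(-485109\right) = -276575679279$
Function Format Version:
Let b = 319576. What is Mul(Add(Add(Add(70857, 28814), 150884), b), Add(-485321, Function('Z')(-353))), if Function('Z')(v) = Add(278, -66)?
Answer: -276575679279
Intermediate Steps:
Function('Z')(v) = 212
Mul(Add(Add(Add(70857, 28814), 150884), b), Add(-485321, Function('Z')(-353))) = Mul(Add(Add(Add(70857, 28814), 150884), 319576), Add(-485321, 212)) = Mul(Add(Add(99671, 150884), 319576), -485109) = Mul(Add(250555, 319576), -485109) = Mul(570131, -485109) = -276575679279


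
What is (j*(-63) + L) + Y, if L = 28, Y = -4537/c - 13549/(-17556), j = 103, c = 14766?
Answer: -93043159283/14401772 ≈ -6460.5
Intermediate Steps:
Y = 6689609/14401772 (Y = -4537/14766 - 13549/(-17556) = -4537*1/14766 - 13549*(-1/17556) = -4537/14766 + 13549/17556 = 6689609/14401772 ≈ 0.46450)
(j*(-63) + L) + Y = (103*(-63) + 28) + 6689609/14401772 = (-6489 + 28) + 6689609/14401772 = -6461 + 6689609/14401772 = -93043159283/14401772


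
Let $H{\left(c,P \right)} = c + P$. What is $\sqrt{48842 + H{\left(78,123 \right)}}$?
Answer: $\sqrt{49043} \approx 221.46$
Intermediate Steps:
$H{\left(c,P \right)} = P + c$
$\sqrt{48842 + H{\left(78,123 \right)}} = \sqrt{48842 + \left(123 + 78\right)} = \sqrt{48842 + 201} = \sqrt{49043}$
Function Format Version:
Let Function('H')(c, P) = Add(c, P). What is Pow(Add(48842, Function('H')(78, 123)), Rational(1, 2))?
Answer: Pow(49043, Rational(1, 2)) ≈ 221.46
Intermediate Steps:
Function('H')(c, P) = Add(P, c)
Pow(Add(48842, Function('H')(78, 123)), Rational(1, 2)) = Pow(Add(48842, Add(123, 78)), Rational(1, 2)) = Pow(Add(48842, 201), Rational(1, 2)) = Pow(49043, Rational(1, 2))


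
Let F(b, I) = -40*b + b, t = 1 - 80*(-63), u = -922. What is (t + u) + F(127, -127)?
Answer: -834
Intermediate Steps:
t = 5041 (t = 1 + 5040 = 5041)
F(b, I) = -39*b
(t + u) + F(127, -127) = (5041 - 922) - 39*127 = 4119 - 4953 = -834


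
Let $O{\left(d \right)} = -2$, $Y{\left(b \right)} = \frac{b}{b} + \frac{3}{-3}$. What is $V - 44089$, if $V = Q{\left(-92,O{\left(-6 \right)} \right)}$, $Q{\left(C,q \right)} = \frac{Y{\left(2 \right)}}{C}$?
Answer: $-44089$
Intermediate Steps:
$Y{\left(b \right)} = 0$ ($Y{\left(b \right)} = 1 + 3 \left(- \frac{1}{3}\right) = 1 - 1 = 0$)
$Q{\left(C,q \right)} = 0$ ($Q{\left(C,q \right)} = \frac{0}{C} = 0$)
$V = 0$
$V - 44089 = 0 - 44089 = -44089$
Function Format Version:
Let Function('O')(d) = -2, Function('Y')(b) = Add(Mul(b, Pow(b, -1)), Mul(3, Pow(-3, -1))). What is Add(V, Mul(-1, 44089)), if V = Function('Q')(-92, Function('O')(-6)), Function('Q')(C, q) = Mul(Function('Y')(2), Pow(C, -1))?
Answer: -44089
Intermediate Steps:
Function('Y')(b) = 0 (Function('Y')(b) = Add(1, Mul(3, Rational(-1, 3))) = Add(1, -1) = 0)
Function('Q')(C, q) = 0 (Function('Q')(C, q) = Mul(0, Pow(C, -1)) = 0)
V = 0
Add(V, Mul(-1, 44089)) = Add(0, Mul(-1, 44089)) = Add(0, -44089) = -44089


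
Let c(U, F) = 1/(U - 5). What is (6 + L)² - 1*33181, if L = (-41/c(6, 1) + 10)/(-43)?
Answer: -61268148/1849 ≈ -33136.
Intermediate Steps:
c(U, F) = 1/(-5 + U)
L = 31/43 (L = (-41/(1/(-5 + 6)) + 10)/(-43) = (-41/(1/1) + 10)*(-1/43) = (-41/1 + 10)*(-1/43) = (-41*1 + 10)*(-1/43) = (-41 + 10)*(-1/43) = -31*(-1/43) = 31/43 ≈ 0.72093)
(6 + L)² - 1*33181 = (6 + 31/43)² - 1*33181 = (289/43)² - 33181 = 83521/1849 - 33181 = -61268148/1849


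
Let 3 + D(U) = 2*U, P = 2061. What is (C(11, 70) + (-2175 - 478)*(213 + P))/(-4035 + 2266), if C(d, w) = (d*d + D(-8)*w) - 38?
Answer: 6034169/1769 ≈ 3411.1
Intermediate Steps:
D(U) = -3 + 2*U
C(d, w) = -38 + d² - 19*w (C(d, w) = (d*d + (-3 + 2*(-8))*w) - 38 = (d² + (-3 - 16)*w) - 38 = (d² - 19*w) - 38 = -38 + d² - 19*w)
(C(11, 70) + (-2175 - 478)*(213 + P))/(-4035 + 2266) = ((-38 + 11² - 19*70) + (-2175 - 478)*(213 + 2061))/(-4035 + 2266) = ((-38 + 121 - 1330) - 2653*2274)/(-1769) = (-1247 - 6032922)*(-1/1769) = -6034169*(-1/1769) = 6034169/1769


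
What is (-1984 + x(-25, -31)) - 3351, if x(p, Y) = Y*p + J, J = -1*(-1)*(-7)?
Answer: -4567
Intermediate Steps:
J = -7 (J = 1*(-7) = -7)
x(p, Y) = -7 + Y*p (x(p, Y) = Y*p - 7 = -7 + Y*p)
(-1984 + x(-25, -31)) - 3351 = (-1984 + (-7 - 31*(-25))) - 3351 = (-1984 + (-7 + 775)) - 3351 = (-1984 + 768) - 3351 = -1216 - 3351 = -4567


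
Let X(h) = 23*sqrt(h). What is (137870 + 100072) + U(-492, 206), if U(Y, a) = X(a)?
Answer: 237942 + 23*sqrt(206) ≈ 2.3827e+5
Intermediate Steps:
U(Y, a) = 23*sqrt(a)
(137870 + 100072) + U(-492, 206) = (137870 + 100072) + 23*sqrt(206) = 237942 + 23*sqrt(206)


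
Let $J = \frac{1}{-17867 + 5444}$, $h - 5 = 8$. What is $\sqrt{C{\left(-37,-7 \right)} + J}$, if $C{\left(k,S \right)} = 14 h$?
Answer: $\frac{\sqrt{28088216655}}{12423} \approx 13.491$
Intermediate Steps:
$h = 13$ ($h = 5 + 8 = 13$)
$J = - \frac{1}{12423}$ ($J = \frac{1}{-12423} = - \frac{1}{12423} \approx -8.0496 \cdot 10^{-5}$)
$C{\left(k,S \right)} = 182$ ($C{\left(k,S \right)} = 14 \cdot 13 = 182$)
$\sqrt{C{\left(-37,-7 \right)} + J} = \sqrt{182 - \frac{1}{12423}} = \sqrt{\frac{2260985}{12423}} = \frac{\sqrt{28088216655}}{12423}$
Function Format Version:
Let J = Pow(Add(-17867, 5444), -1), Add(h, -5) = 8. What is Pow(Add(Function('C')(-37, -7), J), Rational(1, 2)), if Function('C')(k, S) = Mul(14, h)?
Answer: Mul(Rational(1, 12423), Pow(28088216655, Rational(1, 2))) ≈ 13.491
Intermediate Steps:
h = 13 (h = Add(5, 8) = 13)
J = Rational(-1, 12423) (J = Pow(-12423, -1) = Rational(-1, 12423) ≈ -8.0496e-5)
Function('C')(k, S) = 182 (Function('C')(k, S) = Mul(14, 13) = 182)
Pow(Add(Function('C')(-37, -7), J), Rational(1, 2)) = Pow(Add(182, Rational(-1, 12423)), Rational(1, 2)) = Pow(Rational(2260985, 12423), Rational(1, 2)) = Mul(Rational(1, 12423), Pow(28088216655, Rational(1, 2)))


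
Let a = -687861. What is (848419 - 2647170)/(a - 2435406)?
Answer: 1798751/3123267 ≈ 0.57592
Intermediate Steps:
(848419 - 2647170)/(a - 2435406) = (848419 - 2647170)/(-687861 - 2435406) = -1798751/(-3123267) = -1798751*(-1/3123267) = 1798751/3123267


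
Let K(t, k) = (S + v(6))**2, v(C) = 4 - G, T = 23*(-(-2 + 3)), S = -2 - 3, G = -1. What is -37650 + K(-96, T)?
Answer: -37650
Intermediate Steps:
S = -5
T = -23 (T = 23*(-1*1) = 23*(-1) = -23)
v(C) = 5 (v(C) = 4 - 1*(-1) = 4 + 1 = 5)
K(t, k) = 0 (K(t, k) = (-5 + 5)**2 = 0**2 = 0)
-37650 + K(-96, T) = -37650 + 0 = -37650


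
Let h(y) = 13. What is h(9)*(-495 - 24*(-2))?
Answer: -5811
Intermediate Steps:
h(9)*(-495 - 24*(-2)) = 13*(-495 - 24*(-2)) = 13*(-495 + 48) = 13*(-447) = -5811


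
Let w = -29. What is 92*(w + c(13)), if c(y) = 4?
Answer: -2300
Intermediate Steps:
92*(w + c(13)) = 92*(-29 + 4) = 92*(-25) = -2300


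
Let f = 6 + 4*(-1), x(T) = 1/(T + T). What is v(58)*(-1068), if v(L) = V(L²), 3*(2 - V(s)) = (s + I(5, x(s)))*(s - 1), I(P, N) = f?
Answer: 4029867312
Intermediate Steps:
x(T) = 1/(2*T)
f = 2 (f = 6 - 4 = 2)
I(P, N) = 2
V(s) = 2 - (-1 + s)*(2 + s)/3 (V(s) = 2 - (s + 2)*(s - 1)/3 = 2 - (2 + s)*(-1 + s)/3 = 2 - (-1 + s)*(2 + s)/3)
v(L) = 8/3 - L²/3 - L⁴/3
v(58)*(-1068) = (8/3 - ⅓*58² - ⅓*58⁴)*(-1068) = (8/3 - ⅓*3364 - ⅓*11316496)*(-1068) = (8/3 - 3364/3 - 11316496/3)*(-1068) = -3773284*(-1068) = 4029867312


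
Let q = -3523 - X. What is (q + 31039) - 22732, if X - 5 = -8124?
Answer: 12903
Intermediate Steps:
X = -8119 (X = 5 - 8124 = -8119)
q = 4596 (q = -3523 - 1*(-8119) = -3523 + 8119 = 4596)
(q + 31039) - 22732 = (4596 + 31039) - 22732 = 35635 - 22732 = 12903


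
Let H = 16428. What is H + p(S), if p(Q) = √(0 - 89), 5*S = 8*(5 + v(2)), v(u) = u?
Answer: 16428 + I*√89 ≈ 16428.0 + 9.434*I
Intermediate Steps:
S = 56/5 (S = (8*(5 + 2))/5 = (8*7)/5 = (⅕)*56 = 56/5 ≈ 11.200)
p(Q) = I*√89 (p(Q) = √(-89) = I*√89)
H + p(S) = 16428 + I*√89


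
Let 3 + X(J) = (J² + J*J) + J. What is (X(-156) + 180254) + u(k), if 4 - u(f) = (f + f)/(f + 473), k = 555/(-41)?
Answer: 2154794604/9419 ≈ 2.2877e+5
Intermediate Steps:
k = -555/41 (k = 555*(-1/41) = -555/41 ≈ -13.537)
X(J) = -3 + J + 2*J² (X(J) = -3 + ((J² + J*J) + J) = -3 + ((J² + J²) + J) = -3 + (2*J² + J) = -3 + (J + 2*J²) = -3 + J + 2*J²)
u(f) = 4 - 2*f/(473 + f) (u(f) = 4 - (f + f)/(f + 473) = 4 - 2*f/(473 + f))
(X(-156) + 180254) + u(k) = ((-3 - 156 + 2*(-156)²) + 180254) + 2*(946 - 555/41)/(473 - 555/41) = ((-3 - 156 + 2*24336) + 180254) + 2*(38231/41)/(18838/41) = ((-3 - 156 + 48672) + 180254) + 2*(41/18838)*(38231/41) = (48513 + 180254) + 38231/9419 = 228767 + 38231/9419 = 2154794604/9419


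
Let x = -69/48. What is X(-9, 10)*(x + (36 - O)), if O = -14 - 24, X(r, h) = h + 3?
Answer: 15093/16 ≈ 943.31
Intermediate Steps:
X(r, h) = 3 + h
x = -23/16 (x = -69*1/48 = -23/16 ≈ -1.4375)
O = -38
X(-9, 10)*(x + (36 - O)) = (3 + 10)*(-23/16 + (36 - 1*(-38))) = 13*(-23/16 + (36 + 38)) = 13*(-23/16 + 74) = 13*(1161/16) = 15093/16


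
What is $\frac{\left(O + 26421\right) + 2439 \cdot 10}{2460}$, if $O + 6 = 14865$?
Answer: $\frac{2189}{82} \approx 26.695$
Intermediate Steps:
$O = 14859$ ($O = -6 + 14865 = 14859$)
$\frac{\left(O + 26421\right) + 2439 \cdot 10}{2460} = \frac{\left(14859 + 26421\right) + 2439 \cdot 10}{2460} = \left(41280 + 24390\right) \frac{1}{2460} = 65670 \cdot \frac{1}{2460} = \frac{2189}{82}$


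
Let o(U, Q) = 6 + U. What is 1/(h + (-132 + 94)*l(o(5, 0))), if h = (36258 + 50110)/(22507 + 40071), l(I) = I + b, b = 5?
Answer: -31289/18980528 ≈ -0.0016485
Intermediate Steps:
l(I) = 5 + I (l(I) = I + 5 = 5 + I)
h = 43184/31289 (h = 86368/62578 = 86368*(1/62578) = 43184/31289 ≈ 1.3802)
1/(h + (-132 + 94)*l(o(5, 0))) = 1/(43184/31289 + (-132 + 94)*(5 + (6 + 5))) = 1/(43184/31289 - 38*(5 + 11)) = 1/(43184/31289 - 38*16) = 1/(43184/31289 - 608) = 1/(-18980528/31289) = -31289/18980528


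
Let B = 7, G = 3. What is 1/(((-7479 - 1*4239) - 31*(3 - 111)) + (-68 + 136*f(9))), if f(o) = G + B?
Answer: -1/7078 ≈ -0.00014128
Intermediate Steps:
f(o) = 10 (f(o) = 3 + 7 = 10)
1/(((-7479 - 1*4239) - 31*(3 - 111)) + (-68 + 136*f(9))) = 1/(((-7479 - 1*4239) - 31*(3 - 111)) + (-68 + 136*10)) = 1/(((-7479 - 4239) - 31*(-108)) + (-68 + 1360)) = 1/((-11718 + 3348) + 1292) = 1/(-8370 + 1292) = 1/(-7078) = -1/7078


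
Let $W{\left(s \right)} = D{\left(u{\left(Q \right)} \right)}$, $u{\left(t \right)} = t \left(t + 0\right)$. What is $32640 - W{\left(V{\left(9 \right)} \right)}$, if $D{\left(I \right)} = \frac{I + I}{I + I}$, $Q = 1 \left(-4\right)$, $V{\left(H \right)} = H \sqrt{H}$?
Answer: $32639$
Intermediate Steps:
$V{\left(H \right)} = H^{\frac{3}{2}}$
$Q = -4$
$u{\left(t \right)} = t^{2}$ ($u{\left(t \right)} = t t = t^{2}$)
$D{\left(I \right)} = 1$ ($D{\left(I \right)} = \frac{2 I}{2 I} = 2 I \frac{1}{2 I} = 1$)
$W{\left(s \right)} = 1$
$32640 - W{\left(V{\left(9 \right)} \right)} = 32640 - 1 = 32639$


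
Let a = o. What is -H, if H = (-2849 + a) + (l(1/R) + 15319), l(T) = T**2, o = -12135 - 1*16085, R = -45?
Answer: 31893749/2025 ≈ 15750.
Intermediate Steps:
o = -28220 (o = -12135 - 16085 = -28220)
a = -28220
H = -31893749/2025 (H = (-2849 - 28220) + ((1/(-45))**2 + 15319) = -31069 + ((-1/45)**2 + 15319) = -31069 + (1/2025 + 15319) = -31069 + 31020976/2025 = -31893749/2025 ≈ -15750.)
-H = -1*(-31893749/2025) = 31893749/2025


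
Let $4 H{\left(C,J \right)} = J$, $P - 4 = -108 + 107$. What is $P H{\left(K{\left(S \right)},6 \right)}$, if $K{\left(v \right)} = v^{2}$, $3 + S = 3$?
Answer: $\frac{9}{2} \approx 4.5$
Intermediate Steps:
$S = 0$ ($S = -3 + 3 = 0$)
$P = 3$ ($P = 4 + \left(-108 + 107\right) = 4 - 1 = 3$)
$H{\left(C,J \right)} = \frac{J}{4}$
$P H{\left(K{\left(S \right)},6 \right)} = 3 \cdot \frac{1}{4} \cdot 6 = 3 \cdot \frac{3}{2} = \frac{9}{2}$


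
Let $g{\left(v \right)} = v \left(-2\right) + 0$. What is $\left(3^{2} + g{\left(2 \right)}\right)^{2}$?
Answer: $25$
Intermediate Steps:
$g{\left(v \right)} = - 2 v$ ($g{\left(v \right)} = - 2 v + 0 = - 2 v$)
$\left(3^{2} + g{\left(2 \right)}\right)^{2} = \left(3^{2} - 4\right)^{2} = \left(9 - 4\right)^{2} = 5^{2} = 25$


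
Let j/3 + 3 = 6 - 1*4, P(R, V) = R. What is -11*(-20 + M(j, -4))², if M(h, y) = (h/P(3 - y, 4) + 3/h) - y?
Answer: -163724/49 ≈ -3341.3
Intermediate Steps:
j = -3 (j = -9 + 3*(6 - 1*4) = -9 + 3*(6 - 4) = -9 + 3*2 = -9 + 6 = -3)
M(h, y) = -y + 3/h + h/(3 - y) (M(h, y) = (h/(3 - y) + 3/h) - y = (3/h + h/(3 - y)) - y = -y + 3/h + h/(3 - y))
-11*(-20 + M(j, -4))² = -11*(-20 + (-1*(-4) + 3/(-3) - 1*(-3)/(-3 - 4)))² = -11*(-20 + (4 + 3*(-⅓) - 1*(-3)/(-7)))² = -11*(-20 + (4 - 1 - 1*(-3)*(-⅐)))² = -11*(-20 + (4 - 1 - 3/7))² = -11*(-20 + 18/7)² = -11*(-122/7)² = -11*14884/49 = -163724/49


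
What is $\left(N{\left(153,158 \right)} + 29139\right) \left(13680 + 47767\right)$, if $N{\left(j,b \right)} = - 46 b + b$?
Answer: $1353615963$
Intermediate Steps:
$N{\left(j,b \right)} = - 45 b$
$\left(N{\left(153,158 \right)} + 29139\right) \left(13680 + 47767\right) = \left(\left(-45\right) 158 + 29139\right) \left(13680 + 47767\right) = \left(-7110 + 29139\right) 61447 = 22029 \cdot 61447 = 1353615963$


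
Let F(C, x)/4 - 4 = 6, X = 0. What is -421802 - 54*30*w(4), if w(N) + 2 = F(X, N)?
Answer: -483362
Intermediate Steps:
F(C, x) = 40 (F(C, x) = 16 + 4*6 = 16 + 24 = 40)
w(N) = 38 (w(N) = -2 + 40 = 38)
-421802 - 54*30*w(4) = -421802 - 54*30*38 = -421802 - 1620*38 = -421802 - 1*61560 = -421802 - 61560 = -483362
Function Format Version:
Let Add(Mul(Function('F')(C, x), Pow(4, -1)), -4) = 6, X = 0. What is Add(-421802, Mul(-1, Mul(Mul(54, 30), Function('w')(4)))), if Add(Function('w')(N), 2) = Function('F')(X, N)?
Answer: -483362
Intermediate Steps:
Function('F')(C, x) = 40 (Function('F')(C, x) = Add(16, Mul(4, 6)) = Add(16, 24) = 40)
Function('w')(N) = 38 (Function('w')(N) = Add(-2, 40) = 38)
Add(-421802, Mul(-1, Mul(Mul(54, 30), Function('w')(4)))) = Add(-421802, Mul(-1, Mul(Mul(54, 30), 38))) = Add(-421802, Mul(-1, Mul(1620, 38))) = Add(-421802, Mul(-1, 61560)) = Add(-421802, -61560) = -483362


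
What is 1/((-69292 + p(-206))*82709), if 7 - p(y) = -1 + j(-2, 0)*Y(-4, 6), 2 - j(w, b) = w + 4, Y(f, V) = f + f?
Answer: -1/5730410356 ≈ -1.7451e-10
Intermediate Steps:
Y(f, V) = 2*f
j(w, b) = -2 - w (j(w, b) = 2 - (w + 4) = 2 - (4 + w) = 2 + (-4 - w) = -2 - w)
p(y) = 8 (p(y) = 7 - (-1 + (-2 - 1*(-2))*(2*(-4))) = 7 - (-1 + (-2 + 2)*(-8)) = 7 - (-1 + 0*(-8)) = 7 - (-1 + 0) = 7 - 1*(-1) = 7 + 1 = 8)
1/((-69292 + p(-206))*82709) = 1/((-69292 + 8)*82709) = (1/82709)/(-69284) = -1/69284*1/82709 = -1/5730410356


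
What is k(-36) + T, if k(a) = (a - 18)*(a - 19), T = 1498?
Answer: 4468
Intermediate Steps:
k(a) = (-19 + a)*(-18 + a) (k(a) = (-18 + a)*(-19 + a) = (-19 + a)*(-18 + a))
k(-36) + T = (342 + (-36)² - 37*(-36)) + 1498 = (342 + 1296 + 1332) + 1498 = 2970 + 1498 = 4468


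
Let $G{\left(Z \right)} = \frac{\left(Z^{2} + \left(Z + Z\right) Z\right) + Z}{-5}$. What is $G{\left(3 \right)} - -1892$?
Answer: $1886$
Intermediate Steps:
$G{\left(Z \right)} = - \frac{3 Z^{2}}{5} - \frac{Z}{5}$ ($G{\left(Z \right)} = \left(\left(Z^{2} + 2 Z Z\right) + Z\right) \left(- \frac{1}{5}\right) = \left(\left(Z^{2} + 2 Z^{2}\right) + Z\right) \left(- \frac{1}{5}\right) = \left(3 Z^{2} + Z\right) \left(- \frac{1}{5}\right) = \left(Z + 3 Z^{2}\right) \left(- \frac{1}{5}\right) = - \frac{3 Z^{2}}{5} - \frac{Z}{5}$)
$G{\left(3 \right)} - -1892 = \left(- \frac{1}{5}\right) 3 \left(1 + 3 \cdot 3\right) - -1892 = \left(- \frac{1}{5}\right) 3 \left(1 + 9\right) + 1892 = \left(- \frac{1}{5}\right) 3 \cdot 10 + 1892 = -6 + 1892 = 1886$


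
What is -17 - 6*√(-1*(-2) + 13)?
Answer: -17 - 6*√15 ≈ -40.238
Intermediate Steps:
-17 - 6*√(-1*(-2) + 13) = -17 - 6*√(2 + 13) = -17 - 6*√15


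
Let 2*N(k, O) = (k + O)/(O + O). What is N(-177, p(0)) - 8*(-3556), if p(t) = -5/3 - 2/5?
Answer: 1765119/62 ≈ 28470.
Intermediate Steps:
p(t) = -31/15 (p(t) = -5*⅓ - 2*⅕ = -5/3 - ⅖ = -31/15)
N(k, O) = (O + k)/(4*O) (N(k, O) = ((k + O)/(O + O))/2 = ((O + k)/((2*O)))/2 = ((O + k)*(1/(2*O)))/2 = ((O + k)/(2*O))/2 = (O + k)/(4*O))
N(-177, p(0)) - 8*(-3556) = (-31/15 - 177)/(4*(-31/15)) - 8*(-3556) = (¼)*(-15/31)*(-2686/15) + 28448 = 1343/62 + 28448 = 1765119/62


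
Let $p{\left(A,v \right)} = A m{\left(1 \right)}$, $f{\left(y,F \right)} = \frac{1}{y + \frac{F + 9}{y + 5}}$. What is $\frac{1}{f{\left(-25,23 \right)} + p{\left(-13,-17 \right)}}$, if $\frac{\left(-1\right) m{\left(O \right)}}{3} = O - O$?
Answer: $- \frac{133}{5} \approx -26.6$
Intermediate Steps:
$m{\left(O \right)} = 0$ ($m{\left(O \right)} = - 3 \left(O - O\right) = \left(-3\right) 0 = 0$)
$f{\left(y,F \right)} = \frac{1}{y + \frac{9 + F}{5 + y}}$
$p{\left(A,v \right)} = 0$ ($p{\left(A,v \right)} = A 0 = 0$)
$\frac{1}{f{\left(-25,23 \right)} + p{\left(-13,-17 \right)}} = \frac{1}{\frac{5 - 25}{9 + 23 + \left(-25\right)^{2} + 5 \left(-25\right)} + 0} = \frac{1}{\frac{1}{9 + 23 + 625 - 125} \left(-20\right) + 0} = \frac{1}{\frac{1}{532} \left(-20\right) + 0} = \frac{1}{- \frac{5}{133} + 0} = \frac{1}{- \frac{5}{133}} = - \frac{133}{5}$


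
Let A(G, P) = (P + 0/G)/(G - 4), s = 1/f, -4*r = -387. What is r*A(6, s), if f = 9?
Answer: 43/8 ≈ 5.3750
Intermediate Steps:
r = 387/4 (r = -¼*(-387) = 387/4 ≈ 96.750)
s = ⅑ (s = 1/9 = ⅑ ≈ 0.11111)
A(G, P) = P/(-4 + G) (A(G, P) = (P + 0)/(-4 + G) = P/(-4 + G))
r*A(6, s) = 387*(1/(9*(-4 + 6)))/4 = 387*((⅑)/2)/4 = 387*((⅑)*(½))/4 = (387/4)*(1/18) = 43/8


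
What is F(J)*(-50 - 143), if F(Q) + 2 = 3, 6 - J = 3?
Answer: -193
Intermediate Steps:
J = 3 (J = 6 - 1*3 = 6 - 3 = 3)
F(Q) = 1 (F(Q) = -2 + 3 = 1)
F(J)*(-50 - 143) = 1*(-50 - 143) = 1*(-193) = -193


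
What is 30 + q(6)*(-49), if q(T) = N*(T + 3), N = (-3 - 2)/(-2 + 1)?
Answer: -2175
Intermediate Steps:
N = 5 (N = -5/(-1) = -5*(-1) = 5)
q(T) = 15 + 5*T (q(T) = 5*(T + 3) = 5*(3 + T) = 15 + 5*T)
30 + q(6)*(-49) = 30 + (15 + 5*6)*(-49) = 30 + (15 + 30)*(-49) = 30 + 45*(-49) = 30 - 2205 = -2175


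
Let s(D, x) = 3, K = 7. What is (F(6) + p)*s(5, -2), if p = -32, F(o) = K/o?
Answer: -185/2 ≈ -92.500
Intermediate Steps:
F(o) = 7/o
(F(6) + p)*s(5, -2) = (7/6 - 32)*3 = -185/6*3 = -185/2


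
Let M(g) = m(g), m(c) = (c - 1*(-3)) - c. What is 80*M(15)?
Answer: 240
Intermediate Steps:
m(c) = 3 (m(c) = (c + 3) - c = (3 + c) - c = 3)
M(g) = 3
80*M(15) = 80*3 = 240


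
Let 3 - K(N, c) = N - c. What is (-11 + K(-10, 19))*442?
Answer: 9282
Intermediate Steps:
K(N, c) = 3 + c - N (K(N, c) = 3 - (N - c) = 3 + (c - N) = 3 + c - N)
(-11 + K(-10, 19))*442 = (-11 + (3 + 19 - 1*(-10)))*442 = (-11 + (3 + 19 + 10))*442 = (-11 + 32)*442 = 21*442 = 9282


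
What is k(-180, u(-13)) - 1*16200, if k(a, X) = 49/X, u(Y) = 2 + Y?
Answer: -178249/11 ≈ -16204.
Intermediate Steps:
k(-180, u(-13)) - 1*16200 = 49/(2 - 13) - 1*16200 = 49/(-11) - 16200 = 49*(-1/11) - 16200 = -49/11 - 16200 = -178249/11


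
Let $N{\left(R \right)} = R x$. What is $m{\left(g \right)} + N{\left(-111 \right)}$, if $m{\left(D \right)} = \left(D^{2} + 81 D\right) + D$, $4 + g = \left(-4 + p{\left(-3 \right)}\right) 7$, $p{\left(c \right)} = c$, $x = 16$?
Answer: $-3313$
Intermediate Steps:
$N{\left(R \right)} = 16 R$ ($N{\left(R \right)} = R 16 = 16 R$)
$g = -53$ ($g = -4 + \left(-4 - 3\right) 7 = -4 - 49 = -53$)
$m{\left(D \right)} = D^{2} + 82 D$
$m{\left(g \right)} + N{\left(-111 \right)} = - 53 \left(82 - 53\right) + 16 \left(-111\right) = \left(-53\right) 29 - 1776 = -1537 - 1776 = -3313$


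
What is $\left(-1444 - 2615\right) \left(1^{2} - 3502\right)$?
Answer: $14210559$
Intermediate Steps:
$\left(-1444 - 2615\right) \left(1^{2} - 3502\right) = - 4059 \left(1 - 3502\right) = \left(-4059\right) \left(-3501\right) = 14210559$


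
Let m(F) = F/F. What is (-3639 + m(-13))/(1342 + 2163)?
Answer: -3638/3505 ≈ -1.0379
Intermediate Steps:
m(F) = 1
(-3639 + m(-13))/(1342 + 2163) = (-3639 + 1)/(1342 + 2163) = -3638/3505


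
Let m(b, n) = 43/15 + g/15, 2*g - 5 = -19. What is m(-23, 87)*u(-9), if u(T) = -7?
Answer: -84/5 ≈ -16.800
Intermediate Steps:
g = -7 (g = 5/2 + (½)*(-19) = 5/2 - 19/2 = -7)
m(b, n) = 12/5 (m(b, n) = 43/15 - 7/15 = 12/5)
m(-23, 87)*u(-9) = (12/5)*(-7) = -84/5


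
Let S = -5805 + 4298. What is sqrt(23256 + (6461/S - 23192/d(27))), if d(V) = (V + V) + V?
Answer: sqrt(4224597915769)/13563 ≈ 151.54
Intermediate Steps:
S = -1507
d(V) = 3*V (d(V) = 2*V + V = 3*V)
sqrt(23256 + (6461/S - 23192/d(27))) = sqrt(23256 + (6461/(-1507) - 23192/(3*27))) = sqrt(23256 + (6461*(-1/1507) - 23192/81)) = sqrt(23256 + (-6461/1507 - 23192*1/81)) = sqrt(23256 + (-6461/1507 - 23192/81)) = sqrt(23256 - 35473685/122067) = sqrt(2803316467/122067) = sqrt(4224597915769)/13563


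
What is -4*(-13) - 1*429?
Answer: -377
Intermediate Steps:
-4*(-13) - 1*429 = 52 - 429 = -377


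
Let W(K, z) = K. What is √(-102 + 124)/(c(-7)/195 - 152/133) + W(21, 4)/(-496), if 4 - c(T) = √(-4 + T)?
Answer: -21/496 - 697060*√22/782521 + 35035*I*√2/782521 ≈ -4.2205 + 0.063317*I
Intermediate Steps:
c(T) = 4 - √(-4 + T)
√(-102 + 124)/(c(-7)/195 - 152/133) + W(21, 4)/(-496) = √(-102 + 124)/((4 - √(-4 - 7))/195 - 152/133) + 21/(-496) = √22/((4 - √(-11))*(1/195) - 152*1/133) + 21*(-1/496) = √22/((4 - I*√11)*(1/195) - 8/7) - 21/496 = √22/((4/195 - I*√11/195) - 8/7) - 21/496 = √22/(-1532/1365 - I*√11/195) - 21/496 = -21/496 + √22/(-1532/1365 - I*√11/195)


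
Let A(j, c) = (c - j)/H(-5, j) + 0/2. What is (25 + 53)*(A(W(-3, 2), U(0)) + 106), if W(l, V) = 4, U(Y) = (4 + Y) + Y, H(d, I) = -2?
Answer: 8268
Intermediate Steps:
U(Y) = 4 + 2*Y
A(j, c) = j/2 - c/2 (A(j, c) = (c - j)/(-2) + 0/2 = (c - j)*(-½) + 0*(½) = (j/2 - c/2) + 0 = j/2 - c/2)
(25 + 53)*(A(W(-3, 2), U(0)) + 106) = (25 + 53)*(((½)*4 - (4 + 2*0)/2) + 106) = 78*((2 - (4 + 0)/2) + 106) = 78*((2 - ½*4) + 106) = 78*((2 - 2) + 106) = 78*(0 + 106) = 78*106 = 8268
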